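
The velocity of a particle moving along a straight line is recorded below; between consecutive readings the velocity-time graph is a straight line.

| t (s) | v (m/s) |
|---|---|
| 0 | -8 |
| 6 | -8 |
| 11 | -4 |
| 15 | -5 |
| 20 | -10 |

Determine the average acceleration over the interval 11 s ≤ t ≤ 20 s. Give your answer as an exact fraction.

Average acceleration = Δv/Δt = (-10 − -4)/(20 − 11) = -2/3 m/s².

-2/3 m/s²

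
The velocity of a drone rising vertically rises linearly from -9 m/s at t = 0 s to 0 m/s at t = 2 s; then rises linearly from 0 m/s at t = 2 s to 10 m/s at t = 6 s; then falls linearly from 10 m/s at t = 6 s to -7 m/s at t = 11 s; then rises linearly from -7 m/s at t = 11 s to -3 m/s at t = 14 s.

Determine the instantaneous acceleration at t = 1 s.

Acceleration is the slope of the v-t graph on 0–2 s: (0 − -9)/(2 − 0) = 4.5 m/s².

4.5 m/s²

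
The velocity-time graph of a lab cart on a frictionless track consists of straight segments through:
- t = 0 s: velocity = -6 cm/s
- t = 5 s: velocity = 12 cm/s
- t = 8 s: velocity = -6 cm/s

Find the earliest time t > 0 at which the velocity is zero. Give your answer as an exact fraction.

t = 5/3 s

v changes sign on 0–5 s (from -6 to 12); the graph is linear there, so v = 0 at t = 0 + (6)·(5 − 0)/(12 − -6) = 5/3 s.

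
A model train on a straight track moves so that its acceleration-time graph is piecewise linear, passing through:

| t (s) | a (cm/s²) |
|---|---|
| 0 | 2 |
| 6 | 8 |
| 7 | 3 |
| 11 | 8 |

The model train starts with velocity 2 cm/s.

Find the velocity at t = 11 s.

59.5 cm/s

Δv equals the area under the a-t graph; then v = v₀ + Δv.
0–6 s: ½(2 + 8)(6) = 30 cm/s
6–7 s: ½(8 + 3)(1) = 5.5 cm/s
7–11 s: ½(3 + 8)(4) = 22 cm/s
Δv = 57.5 cm/s, so v(11) = 2 + (57.5) = 59.5 cm/s.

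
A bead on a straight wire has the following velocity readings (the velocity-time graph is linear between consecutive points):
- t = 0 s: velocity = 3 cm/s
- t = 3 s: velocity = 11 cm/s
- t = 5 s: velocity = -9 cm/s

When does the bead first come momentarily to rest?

t = 4.1 s

v changes sign on 3–5 s (from 11 to -9); the graph is linear there, so v = 0 at t = 3 + (-11)·(5 − 3)/(-9 − 11) = 4.1 s.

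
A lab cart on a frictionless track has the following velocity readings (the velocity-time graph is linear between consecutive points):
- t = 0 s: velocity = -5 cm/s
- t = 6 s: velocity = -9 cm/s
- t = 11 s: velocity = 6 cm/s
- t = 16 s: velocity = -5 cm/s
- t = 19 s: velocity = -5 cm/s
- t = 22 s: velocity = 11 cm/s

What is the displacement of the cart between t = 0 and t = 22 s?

-53 cm

Displacement is the signed area under the v-t curve.
0–6 s: ½(-5 + -9)(6) = -42 cm
6–11 s: ½(-9 + 6)(5) = -7.5 cm
11–16 s: ½(6 + -5)(5) = 2.5 cm
16–19 s: -5 × 3 = -15 cm
19–22 s: ½(-5 + 11)(3) = 9 cm
Net displacement = -53 cm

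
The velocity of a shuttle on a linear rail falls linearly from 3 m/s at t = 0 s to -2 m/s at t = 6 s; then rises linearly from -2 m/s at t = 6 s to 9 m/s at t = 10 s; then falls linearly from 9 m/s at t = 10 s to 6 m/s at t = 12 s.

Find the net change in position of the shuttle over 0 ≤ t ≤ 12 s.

Net displacement equals the area under the velocity-time graph (areas below the axis count negative).
0–6 s: ½(3 + -2)(6) = 3 m
6–10 s: ½(-2 + 9)(4) = 14 m
10–12 s: ½(9 + 6)(2) = 15 m
Net displacement = 32 m

32 m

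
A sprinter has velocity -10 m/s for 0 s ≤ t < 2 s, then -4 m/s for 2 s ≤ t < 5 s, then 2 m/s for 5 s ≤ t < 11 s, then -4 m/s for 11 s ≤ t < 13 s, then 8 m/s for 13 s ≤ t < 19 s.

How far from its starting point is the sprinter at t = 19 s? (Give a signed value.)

20 m

Displacement is the signed area under the v-t curve.
0–2 s: -10 × 2 = -20 m
2–5 s: -4 × 3 = -12 m
5–11 s: 2 × 6 = 12 m
11–13 s: -4 × 2 = -8 m
13–19 s: 8 × 6 = 48 m
Net displacement = 20 m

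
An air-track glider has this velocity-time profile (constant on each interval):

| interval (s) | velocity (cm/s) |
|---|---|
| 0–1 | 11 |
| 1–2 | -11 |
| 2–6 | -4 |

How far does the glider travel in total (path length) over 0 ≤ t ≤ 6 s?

38 cm

Distance (not displacement) is the total path length: add the absolute areas under v-t.
0–1 s: |11| × 1 = 11 cm
1–2 s: |-11| × 1 = 11 cm
2–6 s: |-4| × 4 = 16 cm
Total distance = 38 cm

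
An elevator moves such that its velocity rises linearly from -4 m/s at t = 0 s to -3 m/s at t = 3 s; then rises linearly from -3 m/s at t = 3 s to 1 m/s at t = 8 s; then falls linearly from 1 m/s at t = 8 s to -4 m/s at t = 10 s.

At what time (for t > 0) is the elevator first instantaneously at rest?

t = 6.75 s

v changes sign on 3–8 s (from -3 to 1); the graph is linear there, so v = 0 at t = 3 + (3)·(8 − 3)/(1 − -3) = 6.75 s.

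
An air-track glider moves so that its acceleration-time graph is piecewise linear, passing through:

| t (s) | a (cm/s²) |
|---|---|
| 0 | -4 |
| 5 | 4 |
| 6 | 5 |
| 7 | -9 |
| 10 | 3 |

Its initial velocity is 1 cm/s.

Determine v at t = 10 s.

Δv equals the area under the a-t graph; then v = v₀ + Δv.
0–5 s: ½(-4 + 4)(5) = 0 cm/s
5–6 s: ½(4 + 5)(1) = 4.5 cm/s
6–7 s: ½(5 + -9)(1) = -2 cm/s
7–10 s: ½(-9 + 3)(3) = -9 cm/s
Δv = -6.5 cm/s, so v(10) = 1 + (-6.5) = -5.5 cm/s.

-5.5 cm/s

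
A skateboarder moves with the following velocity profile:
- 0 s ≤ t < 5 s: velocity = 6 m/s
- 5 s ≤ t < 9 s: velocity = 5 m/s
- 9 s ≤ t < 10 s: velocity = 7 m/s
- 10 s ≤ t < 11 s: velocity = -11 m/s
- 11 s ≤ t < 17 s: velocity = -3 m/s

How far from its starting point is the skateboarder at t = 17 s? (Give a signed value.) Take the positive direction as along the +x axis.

28 m

Displacement is the signed area under the v-t curve.
0–5 s: 6 × 5 = 30 m
5–9 s: 5 × 4 = 20 m
9–10 s: 7 × 1 = 7 m
10–11 s: -11 × 1 = -11 m
11–17 s: -3 × 6 = -18 m
Net displacement = 28 m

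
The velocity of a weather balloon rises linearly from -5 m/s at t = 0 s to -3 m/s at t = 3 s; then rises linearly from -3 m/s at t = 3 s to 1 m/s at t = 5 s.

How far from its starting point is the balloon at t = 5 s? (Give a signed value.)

Displacement is the signed area under the v-t curve.
0–3 s: ½(-5 + -3)(3) = -12 m
3–5 s: ½(-3 + 1)(2) = -2 m
Net displacement = -14 m

-14 m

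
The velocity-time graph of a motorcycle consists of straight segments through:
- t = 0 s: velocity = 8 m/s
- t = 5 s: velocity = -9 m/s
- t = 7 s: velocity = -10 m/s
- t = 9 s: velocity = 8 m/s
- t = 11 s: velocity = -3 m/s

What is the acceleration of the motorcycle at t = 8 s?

9 m/s²

Acceleration is the slope of the v-t graph on 7–9 s: (8 − -10)/(9 − 7) = 9 m/s².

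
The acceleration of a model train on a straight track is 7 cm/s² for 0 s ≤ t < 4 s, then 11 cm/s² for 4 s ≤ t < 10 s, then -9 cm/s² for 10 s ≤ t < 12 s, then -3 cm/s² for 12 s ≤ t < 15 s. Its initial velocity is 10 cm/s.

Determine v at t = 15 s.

77 cm/s

Δv equals the area under the a-t graph; then v = v₀ + Δv.
0–4 s: 7 × 4 = 28 cm/s
4–10 s: 11 × 6 = 66 cm/s
10–12 s: -9 × 2 = -18 cm/s
12–15 s: -3 × 3 = -9 cm/s
Δv = 67 cm/s, so v(15) = 10 + (67) = 77 cm/s.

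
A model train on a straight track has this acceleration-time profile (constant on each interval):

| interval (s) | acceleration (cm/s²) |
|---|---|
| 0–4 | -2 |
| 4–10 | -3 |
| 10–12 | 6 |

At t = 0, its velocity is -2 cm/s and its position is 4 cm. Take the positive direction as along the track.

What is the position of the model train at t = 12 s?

On each constant-a segment, Δv = aΔt and Δx = v₀Δt + ½aΔt²; chain segment to segment.
0–4 s: v starts -2 cm/s; Δx = -2·4 + ½·-2·4² = -24 cm; v ends -10 cm/s.
4–10 s: v starts -10 cm/s; Δx = -10·6 + ½·-3·6² = -114 cm; v ends -28 cm/s.
10–12 s: v starts -28 cm/s; Δx = -28·2 + ½·6·2² = -44 cm; v ends -16 cm/s.
x(12) = 4 + Σ Δx = -178 cm.

-178 cm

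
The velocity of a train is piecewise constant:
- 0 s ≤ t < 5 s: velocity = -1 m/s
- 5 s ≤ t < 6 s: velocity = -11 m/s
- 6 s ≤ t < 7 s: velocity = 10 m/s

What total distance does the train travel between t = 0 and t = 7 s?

Total distance travelled is ∫|v| dt — sum the magnitudes of each area piece.
0–5 s: |-1| × 5 = 5 m
5–6 s: |-11| × 1 = 11 m
6–7 s: |10| × 1 = 10 m
Total distance = 26 m

26 m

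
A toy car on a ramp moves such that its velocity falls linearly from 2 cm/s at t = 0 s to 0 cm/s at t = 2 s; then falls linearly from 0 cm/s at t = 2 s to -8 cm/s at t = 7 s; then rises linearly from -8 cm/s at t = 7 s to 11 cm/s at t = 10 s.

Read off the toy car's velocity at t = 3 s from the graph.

-1.6 cm/s

On 2–7 s the graph is linear from 0 to -8 cm/s: v(3) = 0 + (-8 − 0)·(3 − 2)/(7 − 2) = -1.6 cm/s.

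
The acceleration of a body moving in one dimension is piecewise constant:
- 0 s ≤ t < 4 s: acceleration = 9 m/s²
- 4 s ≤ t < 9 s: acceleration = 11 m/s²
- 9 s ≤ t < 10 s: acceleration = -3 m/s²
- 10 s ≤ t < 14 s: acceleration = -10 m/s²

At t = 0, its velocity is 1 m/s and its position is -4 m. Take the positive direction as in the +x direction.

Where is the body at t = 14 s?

761 m

On each constant-a segment, Δv = aΔt and Δx = v₀Δt + ½aΔt²; chain segment to segment.
0–4 s: v starts 1 m/s; Δx = 1·4 + ½·9·4² = 76 m; v ends 37 m/s.
4–9 s: v starts 37 m/s; Δx = 37·5 + ½·11·5² = 322.5 m; v ends 92 m/s.
9–10 s: v starts 92 m/s; Δx = 92·1 + ½·-3·1² = 90.5 m; v ends 89 m/s.
10–14 s: v starts 89 m/s; Δx = 89·4 + ½·-10·4² = 276 m; v ends 49 m/s.
x(14) = -4 + Σ Δx = 761 m.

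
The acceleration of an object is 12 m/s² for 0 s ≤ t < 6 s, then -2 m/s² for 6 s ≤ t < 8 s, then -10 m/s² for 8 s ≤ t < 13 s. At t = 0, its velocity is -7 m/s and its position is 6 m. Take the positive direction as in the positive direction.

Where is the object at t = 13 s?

On each constant-a segment, Δv = aΔt and Δx = v₀Δt + ½aΔt²; chain segment to segment.
0–6 s: v starts -7 m/s; Δx = -7·6 + ½·12·6² = 174 m; v ends 65 m/s.
6–8 s: v starts 65 m/s; Δx = 65·2 + ½·-2·2² = 126 m; v ends 61 m/s.
8–13 s: v starts 61 m/s; Δx = 61·5 + ½·-10·5² = 180 m; v ends 11 m/s.
x(13) = 6 + Σ Δx = 486 m.

486 m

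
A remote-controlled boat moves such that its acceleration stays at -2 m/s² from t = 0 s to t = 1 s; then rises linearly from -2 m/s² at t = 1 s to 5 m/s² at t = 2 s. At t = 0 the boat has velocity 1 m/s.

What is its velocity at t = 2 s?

Δv equals the area under the a-t graph; then v = v₀ + Δv.
0–1 s: -2 × 1 = -2 m/s
1–2 s: ½(-2 + 5)(1) = 1.5 m/s
Δv = -0.5 m/s, so v(2) = 1 + (-0.5) = 0.5 m/s.

0.5 m/s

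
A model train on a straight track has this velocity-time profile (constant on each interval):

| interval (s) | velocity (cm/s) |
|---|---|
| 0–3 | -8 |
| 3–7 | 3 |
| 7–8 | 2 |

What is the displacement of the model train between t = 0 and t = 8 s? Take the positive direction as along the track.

-10 cm

Displacement is the signed area under the v-t curve.
0–3 s: -8 × 3 = -24 cm
3–7 s: 3 × 4 = 12 cm
7–8 s: 2 × 1 = 2 cm
Net displacement = -10 cm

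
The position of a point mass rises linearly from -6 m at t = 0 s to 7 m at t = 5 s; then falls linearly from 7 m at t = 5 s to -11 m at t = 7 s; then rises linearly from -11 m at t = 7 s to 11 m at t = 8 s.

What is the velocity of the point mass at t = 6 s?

-9 m/s

Velocity is the slope of the x-t graph on 5–7 s: (-11 − 7)/(7 − 5) = -9 m/s.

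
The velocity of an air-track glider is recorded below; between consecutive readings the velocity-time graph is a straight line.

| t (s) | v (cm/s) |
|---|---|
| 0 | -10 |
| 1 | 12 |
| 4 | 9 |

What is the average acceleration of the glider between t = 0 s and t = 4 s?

Average acceleration = Δv/Δt = (9 − -10)/(4 − 0) = 4.75 cm/s².

4.75 cm/s²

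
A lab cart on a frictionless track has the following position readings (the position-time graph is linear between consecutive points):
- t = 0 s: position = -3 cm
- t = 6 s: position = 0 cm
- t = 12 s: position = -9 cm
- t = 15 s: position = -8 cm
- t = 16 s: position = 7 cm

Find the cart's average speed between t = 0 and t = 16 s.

1.75 cm/s

Average speed = (total path length)/(elapsed time); on a piecewise-linear x-t graph the path length is Σ|Δx|.
0–6 s: |Δx| = |0 − -3| = 3 cm
6–12 s: |Δx| = |-9 − 0| = 9 cm
12–15 s: |Δx| = |-8 − -9| = 1 cm
15–16 s: |Δx| = |7 − -8| = 15 cm
Total path = 28 cm; average speed = 28/16 = 1.75 cm/s.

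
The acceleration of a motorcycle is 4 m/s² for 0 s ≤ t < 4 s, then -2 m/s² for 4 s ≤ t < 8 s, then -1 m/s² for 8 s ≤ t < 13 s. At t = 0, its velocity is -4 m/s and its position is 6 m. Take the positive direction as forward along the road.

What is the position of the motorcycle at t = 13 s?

61.5 m

On each constant-a segment, Δv = aΔt and Δx = v₀Δt + ½aΔt²; chain segment to segment.
0–4 s: v starts -4 m/s; Δx = -4·4 + ½·4·4² = 16 m; v ends 12 m/s.
4–8 s: v starts 12 m/s; Δx = 12·4 + ½·-2·4² = 32 m; v ends 4 m/s.
8–13 s: v starts 4 m/s; Δx = 4·5 + ½·-1·5² = 7.5 m; v ends -1 m/s.
x(13) = 6 + Σ Δx = 61.5 m.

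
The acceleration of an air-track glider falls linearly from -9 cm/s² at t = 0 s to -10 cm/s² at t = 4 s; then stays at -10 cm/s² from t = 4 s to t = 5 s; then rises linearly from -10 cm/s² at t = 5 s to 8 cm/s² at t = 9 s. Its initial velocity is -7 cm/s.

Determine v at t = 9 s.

-59 cm/s

Δv equals the area under the a-t graph; then v = v₀ + Δv.
0–4 s: ½(-9 + -10)(4) = -38 cm/s
4–5 s: -10 × 1 = -10 cm/s
5–9 s: ½(-10 + 8)(4) = -4 cm/s
Δv = -52 cm/s, so v(9) = -7 + (-52) = -59 cm/s.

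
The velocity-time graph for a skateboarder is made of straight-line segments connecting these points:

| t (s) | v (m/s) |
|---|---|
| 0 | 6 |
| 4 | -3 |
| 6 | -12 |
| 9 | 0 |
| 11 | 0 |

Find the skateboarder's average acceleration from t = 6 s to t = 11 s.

2.4 m/s²

Average acceleration = Δv/Δt = (0 − -12)/(11 − 6) = 2.4 m/s².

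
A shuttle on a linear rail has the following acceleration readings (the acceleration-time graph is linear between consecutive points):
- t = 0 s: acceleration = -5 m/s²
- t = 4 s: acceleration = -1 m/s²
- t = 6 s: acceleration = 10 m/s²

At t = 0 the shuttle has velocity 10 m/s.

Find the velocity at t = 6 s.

Δv equals the area under the a-t graph; then v = v₀ + Δv.
0–4 s: ½(-5 + -1)(4) = -12 m/s
4–6 s: ½(-1 + 10)(2) = 9 m/s
Δv = -3 m/s, so v(6) = 10 + (-3) = 7 m/s.

7 m/s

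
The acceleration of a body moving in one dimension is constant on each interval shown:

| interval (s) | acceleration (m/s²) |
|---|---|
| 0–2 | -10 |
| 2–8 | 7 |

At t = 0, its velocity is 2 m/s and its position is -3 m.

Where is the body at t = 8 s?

-1 m

On each constant-a segment, Δv = aΔt and Δx = v₀Δt + ½aΔt²; chain segment to segment.
0–2 s: v starts 2 m/s; Δx = 2·2 + ½·-10·2² = -16 m; v ends -18 m/s.
2–8 s: v starts -18 m/s; Δx = -18·6 + ½·7·6² = 18 m; v ends 24 m/s.
x(8) = -3 + Σ Δx = -1 m.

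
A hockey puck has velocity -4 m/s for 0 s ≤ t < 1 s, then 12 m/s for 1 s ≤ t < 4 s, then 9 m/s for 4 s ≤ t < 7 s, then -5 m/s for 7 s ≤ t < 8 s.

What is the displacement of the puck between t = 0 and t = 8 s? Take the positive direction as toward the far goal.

Net displacement equals the area under the velocity-time graph (areas below the axis count negative).
0–1 s: -4 × 1 = -4 m
1–4 s: 12 × 3 = 36 m
4–7 s: 9 × 3 = 27 m
7–8 s: -5 × 1 = -5 m
Net displacement = 54 m

54 m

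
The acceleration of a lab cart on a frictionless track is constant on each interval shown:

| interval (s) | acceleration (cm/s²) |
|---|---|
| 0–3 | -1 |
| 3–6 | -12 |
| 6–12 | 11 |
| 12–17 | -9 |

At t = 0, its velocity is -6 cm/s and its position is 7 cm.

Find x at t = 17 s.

-176 cm

On each constant-a segment, Δv = aΔt and Δx = v₀Δt + ½aΔt²; chain segment to segment.
0–3 s: v starts -6 cm/s; Δx = -6·3 + ½·-1·3² = -22.5 cm; v ends -9 cm/s.
3–6 s: v starts -9 cm/s; Δx = -9·3 + ½·-12·3² = -81 cm; v ends -45 cm/s.
6–12 s: v starts -45 cm/s; Δx = -45·6 + ½·11·6² = -72 cm; v ends 21 cm/s.
12–17 s: v starts 21 cm/s; Δx = 21·5 + ½·-9·5² = -7.5 cm; v ends -24 cm/s.
x(17) = 7 + Σ Δx = -176 cm.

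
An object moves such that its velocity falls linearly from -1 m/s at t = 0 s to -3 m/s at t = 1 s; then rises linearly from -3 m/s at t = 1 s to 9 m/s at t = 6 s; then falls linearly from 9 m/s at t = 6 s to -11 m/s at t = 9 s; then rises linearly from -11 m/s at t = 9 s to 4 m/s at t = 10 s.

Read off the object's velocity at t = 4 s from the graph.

4.2 m/s

On 1–6 s the graph is linear from -3 to 9 m/s: v(4) = -3 + (9 − -3)·(4 − 1)/(6 − 1) = 4.2 m/s.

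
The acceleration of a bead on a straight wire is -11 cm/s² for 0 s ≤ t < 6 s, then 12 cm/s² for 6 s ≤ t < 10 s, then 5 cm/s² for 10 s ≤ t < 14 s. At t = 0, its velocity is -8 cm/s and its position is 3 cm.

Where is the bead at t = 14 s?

On each constant-a segment, Δv = aΔt and Δx = v₀Δt + ½aΔt²; chain segment to segment.
0–6 s: v starts -8 cm/s; Δx = -8·6 + ½·-11·6² = -246 cm; v ends -74 cm/s.
6–10 s: v starts -74 cm/s; Δx = -74·4 + ½·12·4² = -200 cm; v ends -26 cm/s.
10–14 s: v starts -26 cm/s; Δx = -26·4 + ½·5·4² = -64 cm; v ends -6 cm/s.
x(14) = 3 + Σ Δx = -507 cm.

-507 cm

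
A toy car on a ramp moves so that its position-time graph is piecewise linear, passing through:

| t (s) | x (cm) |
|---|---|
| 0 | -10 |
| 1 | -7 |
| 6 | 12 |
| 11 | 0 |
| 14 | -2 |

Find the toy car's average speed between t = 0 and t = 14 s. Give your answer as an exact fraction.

18/7 cm/s

Average speed = (total path length)/(elapsed time); on a piecewise-linear x-t graph the path length is Σ|Δx|.
0–1 s: |Δx| = |-7 − -10| = 3 cm
1–6 s: |Δx| = |12 − -7| = 19 cm
6–11 s: |Δx| = |0 − 12| = 12 cm
11–14 s: |Δx| = |-2 − 0| = 2 cm
Total path = 36 cm; average speed = 36/14 = 18/7 cm/s.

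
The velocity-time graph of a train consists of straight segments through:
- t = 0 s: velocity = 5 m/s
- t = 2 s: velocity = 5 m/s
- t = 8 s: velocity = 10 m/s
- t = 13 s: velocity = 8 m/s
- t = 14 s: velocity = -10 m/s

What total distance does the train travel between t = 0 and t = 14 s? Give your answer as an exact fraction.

941/9 m

Distance (not displacement) is the total path length: add the absolute areas under v-t.
0–2 s: |5| × 2 = 10 m
2–8 s: |½(5 + 10)(6)| = 45 m
8–13 s: |½(10 + 8)(5)| = 45 m
13–14 s: v = 0 at t = 121/9 s; triangle areas 16/9 + 25/9 = 41/9 m
Total distance = 941/9 m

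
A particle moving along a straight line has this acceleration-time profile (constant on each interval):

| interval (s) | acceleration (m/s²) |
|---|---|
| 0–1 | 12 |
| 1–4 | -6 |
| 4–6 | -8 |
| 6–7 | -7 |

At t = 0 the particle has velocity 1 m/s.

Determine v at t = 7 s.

Δv equals the area under the a-t graph; then v = v₀ + Δv.
0–1 s: 12 × 1 = 12 m/s
1–4 s: -6 × 3 = -18 m/s
4–6 s: -8 × 2 = -16 m/s
6–7 s: -7 × 1 = -7 m/s
Δv = -29 m/s, so v(7) = 1 + (-29) = -28 m/s.

-28 m/s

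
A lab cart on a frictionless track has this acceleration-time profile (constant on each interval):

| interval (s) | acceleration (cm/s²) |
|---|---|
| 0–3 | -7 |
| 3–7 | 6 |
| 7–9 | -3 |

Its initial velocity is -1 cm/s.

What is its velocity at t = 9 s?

-4 cm/s

Δv equals the area under the a-t graph; then v = v₀ + Δv.
0–3 s: -7 × 3 = -21 cm/s
3–7 s: 6 × 4 = 24 cm/s
7–9 s: -3 × 2 = -6 cm/s
Δv = -3 cm/s, so v(9) = -1 + (-3) = -4 cm/s.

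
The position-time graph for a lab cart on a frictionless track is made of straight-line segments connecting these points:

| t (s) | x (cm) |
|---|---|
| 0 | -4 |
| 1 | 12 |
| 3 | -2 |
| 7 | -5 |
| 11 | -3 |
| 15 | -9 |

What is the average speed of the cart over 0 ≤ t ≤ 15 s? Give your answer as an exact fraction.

41/15 cm/s

Average speed = (total path length)/(elapsed time); on a piecewise-linear x-t graph the path length is Σ|Δx|.
0–1 s: |Δx| = |12 − -4| = 16 cm
1–3 s: |Δx| = |-2 − 12| = 14 cm
3–7 s: |Δx| = |-5 − -2| = 3 cm
7–11 s: |Δx| = |-3 − -5| = 2 cm
11–15 s: |Δx| = |-9 − -3| = 6 cm
Total path = 41 cm; average speed = 41/15 = 41/15 cm/s.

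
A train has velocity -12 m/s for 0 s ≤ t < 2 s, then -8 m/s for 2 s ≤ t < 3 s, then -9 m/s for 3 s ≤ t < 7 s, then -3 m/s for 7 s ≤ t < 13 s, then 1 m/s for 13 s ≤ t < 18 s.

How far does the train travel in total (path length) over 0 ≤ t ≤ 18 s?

91 m

Total distance travelled is ∫|v| dt — sum the magnitudes of each area piece.
0–2 s: |-12| × 2 = 24 m
2–3 s: |-8| × 1 = 8 m
3–7 s: |-9| × 4 = 36 m
7–13 s: |-3| × 6 = 18 m
13–18 s: |1| × 5 = 5 m
Total distance = 91 m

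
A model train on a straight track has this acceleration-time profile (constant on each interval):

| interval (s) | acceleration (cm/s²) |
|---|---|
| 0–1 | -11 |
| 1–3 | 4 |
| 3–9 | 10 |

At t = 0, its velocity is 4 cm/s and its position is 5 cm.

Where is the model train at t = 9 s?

On each constant-a segment, Δv = aΔt and Δx = v₀Δt + ½aΔt²; chain segment to segment.
0–1 s: v starts 4 cm/s; Δx = 4·1 + ½·-11·1² = -1.5 cm; v ends -7 cm/s.
1–3 s: v starts -7 cm/s; Δx = -7·2 + ½·4·2² = -6 cm; v ends 1 cm/s.
3–9 s: v starts 1 cm/s; Δx = 1·6 + ½·10·6² = 186 cm; v ends 61 cm/s.
x(9) = 5 + Σ Δx = 183.5 cm.

183.5 cm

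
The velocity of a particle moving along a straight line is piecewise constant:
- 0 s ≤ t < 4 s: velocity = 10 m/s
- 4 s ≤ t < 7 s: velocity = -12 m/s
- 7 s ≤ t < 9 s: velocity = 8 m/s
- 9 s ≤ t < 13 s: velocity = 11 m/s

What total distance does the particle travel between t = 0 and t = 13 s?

Total distance travelled is ∫|v| dt — sum the magnitudes of each area piece.
0–4 s: |10| × 4 = 40 m
4–7 s: |-12| × 3 = 36 m
7–9 s: |8| × 2 = 16 m
9–13 s: |11| × 4 = 44 m
Total distance = 136 m

136 m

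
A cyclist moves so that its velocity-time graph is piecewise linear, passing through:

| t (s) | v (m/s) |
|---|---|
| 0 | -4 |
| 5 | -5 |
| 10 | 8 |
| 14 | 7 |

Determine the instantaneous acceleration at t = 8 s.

Acceleration is the slope of the v-t graph on 5–10 s: (8 − -5)/(10 − 5) = 2.6 m/s².

2.6 m/s²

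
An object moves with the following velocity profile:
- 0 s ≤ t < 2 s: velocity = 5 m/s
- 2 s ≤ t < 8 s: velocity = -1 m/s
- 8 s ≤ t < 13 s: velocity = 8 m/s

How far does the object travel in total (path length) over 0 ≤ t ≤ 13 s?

Distance (not displacement) is the total path length: add the absolute areas under v-t.
0–2 s: |5| × 2 = 10 m
2–8 s: |-1| × 6 = 6 m
8–13 s: |8| × 5 = 40 m
Total distance = 56 m

56 m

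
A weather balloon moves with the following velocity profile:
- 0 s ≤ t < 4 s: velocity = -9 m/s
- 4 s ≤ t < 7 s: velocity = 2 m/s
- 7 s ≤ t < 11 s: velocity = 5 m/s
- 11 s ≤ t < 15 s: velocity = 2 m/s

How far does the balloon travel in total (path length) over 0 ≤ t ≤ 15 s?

Distance (not displacement) is the total path length: add the absolute areas under v-t.
0–4 s: |-9| × 4 = 36 m
4–7 s: |2| × 3 = 6 m
7–11 s: |5| × 4 = 20 m
11–15 s: |2| × 4 = 8 m
Total distance = 70 m

70 m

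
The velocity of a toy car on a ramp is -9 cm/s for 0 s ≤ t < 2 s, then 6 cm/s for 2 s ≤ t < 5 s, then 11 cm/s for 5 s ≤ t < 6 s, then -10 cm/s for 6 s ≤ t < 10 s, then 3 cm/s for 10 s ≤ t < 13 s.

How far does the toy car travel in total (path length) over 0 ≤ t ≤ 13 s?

Distance (not displacement) is the total path length: add the absolute areas under v-t.
0–2 s: |-9| × 2 = 18 cm
2–5 s: |6| × 3 = 18 cm
5–6 s: |11| × 1 = 11 cm
6–10 s: |-10| × 4 = 40 cm
10–13 s: |3| × 3 = 9 cm
Total distance = 96 cm

96 cm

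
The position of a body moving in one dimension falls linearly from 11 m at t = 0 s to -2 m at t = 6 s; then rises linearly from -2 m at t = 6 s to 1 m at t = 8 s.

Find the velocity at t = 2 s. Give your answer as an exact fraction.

Velocity is the slope of the x-t graph on 0–6 s: (-2 − 11)/(6 − 0) = -13/6 m/s.

-13/6 m/s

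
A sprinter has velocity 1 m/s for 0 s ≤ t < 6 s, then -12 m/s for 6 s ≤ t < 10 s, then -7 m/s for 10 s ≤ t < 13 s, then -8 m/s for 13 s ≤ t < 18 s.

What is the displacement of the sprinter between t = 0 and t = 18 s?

-103 m

Net displacement equals the area under the velocity-time graph (areas below the axis count negative).
0–6 s: 1 × 6 = 6 m
6–10 s: -12 × 4 = -48 m
10–13 s: -7 × 3 = -21 m
13–18 s: -8 × 5 = -40 m
Net displacement = -103 m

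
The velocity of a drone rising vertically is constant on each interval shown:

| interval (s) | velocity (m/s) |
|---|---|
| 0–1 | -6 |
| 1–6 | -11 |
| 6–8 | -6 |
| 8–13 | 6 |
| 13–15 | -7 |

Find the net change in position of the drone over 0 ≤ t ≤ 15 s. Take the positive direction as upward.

Displacement is the signed area under the v-t curve.
0–1 s: -6 × 1 = -6 m
1–6 s: -11 × 5 = -55 m
6–8 s: -6 × 2 = -12 m
8–13 s: 6 × 5 = 30 m
13–15 s: -7 × 2 = -14 m
Net displacement = -57 m

-57 m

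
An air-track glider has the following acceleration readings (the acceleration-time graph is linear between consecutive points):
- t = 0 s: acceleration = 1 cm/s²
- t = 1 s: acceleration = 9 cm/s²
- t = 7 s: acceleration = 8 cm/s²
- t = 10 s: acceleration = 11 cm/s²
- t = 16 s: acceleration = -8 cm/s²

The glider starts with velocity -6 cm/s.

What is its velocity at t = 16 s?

87.5 cm/s

Δv equals the area under the a-t graph; then v = v₀ + Δv.
0–1 s: ½(1 + 9)(1) = 5 cm/s
1–7 s: ½(9 + 8)(6) = 51 cm/s
7–10 s: ½(8 + 11)(3) = 28.5 cm/s
10–16 s: ½(11 + -8)(6) = 9 cm/s
Δv = 93.5 cm/s, so v(16) = -6 + (93.5) = 87.5 cm/s.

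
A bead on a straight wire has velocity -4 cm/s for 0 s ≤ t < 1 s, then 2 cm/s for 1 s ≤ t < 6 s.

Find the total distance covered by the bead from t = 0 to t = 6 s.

Distance (not displacement) is the total path length: add the absolute areas under v-t.
0–1 s: |-4| × 1 = 4 cm
1–6 s: |2| × 5 = 10 cm
Total distance = 14 cm

14 cm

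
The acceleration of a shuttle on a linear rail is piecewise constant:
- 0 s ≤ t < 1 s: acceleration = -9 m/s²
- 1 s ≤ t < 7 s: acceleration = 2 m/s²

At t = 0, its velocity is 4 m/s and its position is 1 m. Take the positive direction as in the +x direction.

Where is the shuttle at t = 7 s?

On each constant-a segment, Δv = aΔt and Δx = v₀Δt + ½aΔt²; chain segment to segment.
0–1 s: v starts 4 m/s; Δx = 4·1 + ½·-9·1² = -0.5 m; v ends -5 m/s.
1–7 s: v starts -5 m/s; Δx = -5·6 + ½·2·6² = 6 m; v ends 7 m/s.
x(7) = 1 + Σ Δx = 6.5 m.

6.5 m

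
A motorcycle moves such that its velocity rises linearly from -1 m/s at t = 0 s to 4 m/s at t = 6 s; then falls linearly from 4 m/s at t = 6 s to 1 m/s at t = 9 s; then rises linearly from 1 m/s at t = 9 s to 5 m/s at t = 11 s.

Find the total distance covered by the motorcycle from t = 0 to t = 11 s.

Total distance travelled is ∫|v| dt — sum the magnitudes of each area piece.
0–6 s: v = 0 at t = 1.2 s; triangle areas 0.6 + 9.6 = 10.2 m
6–9 s: |½(4 + 1)(3)| = 7.5 m
9–11 s: |½(1 + 5)(2)| = 6 m
Total distance = 23.7 m

23.7 m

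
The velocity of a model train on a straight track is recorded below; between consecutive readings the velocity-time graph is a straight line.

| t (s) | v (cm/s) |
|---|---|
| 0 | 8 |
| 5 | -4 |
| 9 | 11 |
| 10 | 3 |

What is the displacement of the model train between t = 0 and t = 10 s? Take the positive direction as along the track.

Net displacement equals the area under the velocity-time graph (areas below the axis count negative).
0–5 s: ½(8 + -4)(5) = 10 cm
5–9 s: ½(-4 + 11)(4) = 14 cm
9–10 s: ½(11 + 3)(1) = 7 cm
Net displacement = 31 cm

31 cm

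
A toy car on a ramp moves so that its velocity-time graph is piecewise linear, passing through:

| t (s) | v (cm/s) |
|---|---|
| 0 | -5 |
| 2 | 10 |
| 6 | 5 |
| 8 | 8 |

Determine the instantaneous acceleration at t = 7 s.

Acceleration is the slope of the v-t graph on 6–8 s: (8 − 5)/(8 − 6) = 1.5 cm/s².

1.5 cm/s²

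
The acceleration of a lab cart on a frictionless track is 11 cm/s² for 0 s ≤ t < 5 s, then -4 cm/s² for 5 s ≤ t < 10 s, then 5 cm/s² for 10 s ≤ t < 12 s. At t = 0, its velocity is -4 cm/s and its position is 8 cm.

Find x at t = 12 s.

402.5 cm

On each constant-a segment, Δv = aΔt and Δx = v₀Δt + ½aΔt²; chain segment to segment.
0–5 s: v starts -4 cm/s; Δx = -4·5 + ½·11·5² = 117.5 cm; v ends 51 cm/s.
5–10 s: v starts 51 cm/s; Δx = 51·5 + ½·-4·5² = 205 cm; v ends 31 cm/s.
10–12 s: v starts 31 cm/s; Δx = 31·2 + ½·5·2² = 72 cm; v ends 41 cm/s.
x(12) = 8 + Σ Δx = 402.5 cm.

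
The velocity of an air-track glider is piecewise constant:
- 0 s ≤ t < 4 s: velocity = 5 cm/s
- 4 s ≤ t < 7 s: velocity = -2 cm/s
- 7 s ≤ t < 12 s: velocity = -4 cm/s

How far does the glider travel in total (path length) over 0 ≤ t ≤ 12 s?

Total distance travelled is ∫|v| dt — sum the magnitudes of each area piece.
0–4 s: |5| × 4 = 20 cm
4–7 s: |-2| × 3 = 6 cm
7–12 s: |-4| × 5 = 20 cm
Total distance = 46 cm

46 cm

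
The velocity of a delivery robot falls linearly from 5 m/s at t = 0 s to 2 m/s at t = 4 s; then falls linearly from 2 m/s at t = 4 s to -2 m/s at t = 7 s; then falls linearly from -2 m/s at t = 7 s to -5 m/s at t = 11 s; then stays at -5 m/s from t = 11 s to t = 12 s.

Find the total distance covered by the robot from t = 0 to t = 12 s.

36 m

Distance (not displacement) is the total path length: add the absolute areas under v-t.
0–4 s: |½(5 + 2)(4)| = 14 m
4–7 s: v = 0 at t = 5.5 s; triangle areas 1.5 + 1.5 = 3 m
7–11 s: |½(-2 + -5)(4)| = 14 m
11–12 s: |-5| × 1 = 5 m
Total distance = 36 m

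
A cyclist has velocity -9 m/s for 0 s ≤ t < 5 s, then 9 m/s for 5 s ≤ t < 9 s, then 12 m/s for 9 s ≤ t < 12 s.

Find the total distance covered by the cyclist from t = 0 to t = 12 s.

Total distance travelled is ∫|v| dt — sum the magnitudes of each area piece.
0–5 s: |-9| × 5 = 45 m
5–9 s: |9| × 4 = 36 m
9–12 s: |12| × 3 = 36 m
Total distance = 117 m

117 m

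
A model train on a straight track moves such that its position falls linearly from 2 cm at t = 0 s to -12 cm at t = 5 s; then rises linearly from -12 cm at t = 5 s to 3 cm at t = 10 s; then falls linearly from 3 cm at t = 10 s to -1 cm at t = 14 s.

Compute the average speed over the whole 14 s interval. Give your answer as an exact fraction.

Average speed = (total path length)/(elapsed time); on a piecewise-linear x-t graph the path length is Σ|Δx|.
0–5 s: |Δx| = |-12 − 2| = 14 cm
5–10 s: |Δx| = |3 − -12| = 15 cm
10–14 s: |Δx| = |-1 − 3| = 4 cm
Total path = 33 cm; average speed = 33/14 = 33/14 cm/s.

33/14 cm/s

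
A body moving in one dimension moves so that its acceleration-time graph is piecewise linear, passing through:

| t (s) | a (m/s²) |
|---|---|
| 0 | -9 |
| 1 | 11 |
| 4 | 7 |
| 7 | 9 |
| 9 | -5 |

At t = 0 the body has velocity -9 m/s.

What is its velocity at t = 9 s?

47 m/s

Δv equals the area under the a-t graph; then v = v₀ + Δv.
0–1 s: ½(-9 + 11)(1) = 1 m/s
1–4 s: ½(11 + 7)(3) = 27 m/s
4–7 s: ½(7 + 9)(3) = 24 m/s
7–9 s: ½(9 + -5)(2) = 4 m/s
Δv = 56 m/s, so v(9) = -9 + (56) = 47 m/s.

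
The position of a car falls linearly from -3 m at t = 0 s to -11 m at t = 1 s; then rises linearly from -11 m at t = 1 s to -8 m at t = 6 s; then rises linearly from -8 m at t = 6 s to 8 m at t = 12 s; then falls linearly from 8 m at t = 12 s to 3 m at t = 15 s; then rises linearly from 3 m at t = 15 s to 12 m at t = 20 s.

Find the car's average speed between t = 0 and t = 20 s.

2.05 m/s

Average speed = (total path length)/(elapsed time); on a piecewise-linear x-t graph the path length is Σ|Δx|.
0–1 s: |Δx| = |-11 − -3| = 8 m
1–6 s: |Δx| = |-8 − -11| = 3 m
6–12 s: |Δx| = |8 − -8| = 16 m
12–15 s: |Δx| = |3 − 8| = 5 m
15–20 s: |Δx| = |12 − 3| = 9 m
Total path = 41 m; average speed = 41/20 = 2.05 m/s.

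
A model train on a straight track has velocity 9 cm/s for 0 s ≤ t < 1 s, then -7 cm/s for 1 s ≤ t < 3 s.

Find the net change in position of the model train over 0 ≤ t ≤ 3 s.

-5 cm

Displacement is the signed area under the v-t curve.
0–1 s: 9 × 1 = 9 cm
1–3 s: -7 × 2 = -14 cm
Net displacement = -5 cm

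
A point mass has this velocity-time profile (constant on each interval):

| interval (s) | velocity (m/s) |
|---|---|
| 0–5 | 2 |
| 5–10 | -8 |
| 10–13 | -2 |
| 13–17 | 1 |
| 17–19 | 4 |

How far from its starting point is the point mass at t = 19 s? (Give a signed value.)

Displacement is the signed area under the v-t curve.
0–5 s: 2 × 5 = 10 m
5–10 s: -8 × 5 = -40 m
10–13 s: -2 × 3 = -6 m
13–17 s: 1 × 4 = 4 m
17–19 s: 4 × 2 = 8 m
Net displacement = -24 m

-24 m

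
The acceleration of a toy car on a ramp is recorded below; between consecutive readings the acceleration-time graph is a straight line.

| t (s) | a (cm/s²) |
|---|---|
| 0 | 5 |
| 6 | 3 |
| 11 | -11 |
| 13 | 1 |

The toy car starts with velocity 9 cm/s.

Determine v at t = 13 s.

Δv equals the area under the a-t graph; then v = v₀ + Δv.
0–6 s: ½(5 + 3)(6) = 24 cm/s
6–11 s: ½(3 + -11)(5) = -20 cm/s
11–13 s: ½(-11 + 1)(2) = -10 cm/s
Δv = -6 cm/s, so v(13) = 9 + (-6) = 3 cm/s.

3 cm/s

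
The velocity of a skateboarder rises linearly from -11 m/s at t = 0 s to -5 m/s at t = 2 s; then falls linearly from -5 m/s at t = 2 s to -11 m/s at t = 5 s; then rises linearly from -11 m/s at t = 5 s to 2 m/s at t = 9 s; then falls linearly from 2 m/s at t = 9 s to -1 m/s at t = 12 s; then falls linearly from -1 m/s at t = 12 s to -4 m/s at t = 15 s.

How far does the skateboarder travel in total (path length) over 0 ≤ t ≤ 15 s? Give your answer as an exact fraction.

Distance (not displacement) is the total path length: add the absolute areas under v-t.
0–2 s: |½(-11 + -5)(2)| = 16 m
2–5 s: |½(-5 + -11)(3)| = 24 m
5–9 s: v = 0 at t = 109/13 s; triangle areas 242/13 + 8/13 = 250/13 m
9–12 s: v = 0 at t = 11 s; triangle areas 2 + 0.5 = 2.5 m
12–15 s: |½(-1 + -4)(3)| = 7.5 m
Total distance = 900/13 m

900/13 m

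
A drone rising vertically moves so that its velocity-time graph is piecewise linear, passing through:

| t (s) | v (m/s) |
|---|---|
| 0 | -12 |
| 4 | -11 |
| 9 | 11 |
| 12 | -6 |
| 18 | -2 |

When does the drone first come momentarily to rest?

v changes sign on 4–9 s (from -11 to 11); the graph is linear there, so v = 0 at t = 4 + (11)·(9 − 4)/(11 − -11) = 6.5 s.

t = 6.5 s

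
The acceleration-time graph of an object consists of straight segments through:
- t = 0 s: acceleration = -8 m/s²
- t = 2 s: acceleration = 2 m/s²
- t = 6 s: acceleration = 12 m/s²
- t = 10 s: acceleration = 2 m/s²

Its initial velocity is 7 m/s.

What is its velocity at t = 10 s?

Δv equals the area under the a-t graph; then v = v₀ + Δv.
0–2 s: ½(-8 + 2)(2) = -6 m/s
2–6 s: ½(2 + 12)(4) = 28 m/s
6–10 s: ½(12 + 2)(4) = 28 m/s
Δv = 50 m/s, so v(10) = 7 + (50) = 57 m/s.

57 m/s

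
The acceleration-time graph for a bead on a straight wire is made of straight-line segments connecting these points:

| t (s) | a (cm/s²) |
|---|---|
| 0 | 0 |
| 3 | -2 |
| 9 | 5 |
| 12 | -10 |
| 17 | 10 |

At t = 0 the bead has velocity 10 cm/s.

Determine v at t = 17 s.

Δv equals the area under the a-t graph; then v = v₀ + Δv.
0–3 s: ½(0 + -2)(3) = -3 cm/s
3–9 s: ½(-2 + 5)(6) = 9 cm/s
9–12 s: ½(5 + -10)(3) = -7.5 cm/s
12–17 s: ½(-10 + 10)(5) = 0 cm/s
Δv = -1.5 cm/s, so v(17) = 10 + (-1.5) = 8.5 cm/s.

8.5 cm/s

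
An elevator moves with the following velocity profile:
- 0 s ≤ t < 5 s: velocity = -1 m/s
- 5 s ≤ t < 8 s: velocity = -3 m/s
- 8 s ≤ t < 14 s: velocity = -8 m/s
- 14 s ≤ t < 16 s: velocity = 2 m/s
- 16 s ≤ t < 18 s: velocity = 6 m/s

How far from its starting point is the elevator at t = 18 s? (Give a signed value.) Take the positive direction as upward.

Displacement is the signed area under the v-t curve.
0–5 s: -1 × 5 = -5 m
5–8 s: -3 × 3 = -9 m
8–14 s: -8 × 6 = -48 m
14–16 s: 2 × 2 = 4 m
16–18 s: 6 × 2 = 12 m
Net displacement = -46 m

-46 m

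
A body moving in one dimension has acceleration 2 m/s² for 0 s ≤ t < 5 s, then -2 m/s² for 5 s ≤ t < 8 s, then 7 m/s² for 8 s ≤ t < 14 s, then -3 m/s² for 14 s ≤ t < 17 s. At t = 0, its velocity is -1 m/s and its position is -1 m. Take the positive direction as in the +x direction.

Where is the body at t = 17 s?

302.5 m

On each constant-a segment, Δv = aΔt and Δx = v₀Δt + ½aΔt²; chain segment to segment.
0–5 s: v starts -1 m/s; Δx = -1·5 + ½·2·5² = 20 m; v ends 9 m/s.
5–8 s: v starts 9 m/s; Δx = 9·3 + ½·-2·3² = 18 m; v ends 3 m/s.
8–14 s: v starts 3 m/s; Δx = 3·6 + ½·7·6² = 144 m; v ends 45 m/s.
14–17 s: v starts 45 m/s; Δx = 45·3 + ½·-3·3² = 121.5 m; v ends 36 m/s.
x(17) = -1 + Σ Δx = 302.5 m.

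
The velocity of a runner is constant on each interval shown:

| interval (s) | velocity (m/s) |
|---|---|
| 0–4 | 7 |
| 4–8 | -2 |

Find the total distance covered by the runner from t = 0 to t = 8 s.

Total distance travelled is ∫|v| dt — sum the magnitudes of each area piece.
0–4 s: |7| × 4 = 28 m
4–8 s: |-2| × 4 = 8 m
Total distance = 36 m

36 m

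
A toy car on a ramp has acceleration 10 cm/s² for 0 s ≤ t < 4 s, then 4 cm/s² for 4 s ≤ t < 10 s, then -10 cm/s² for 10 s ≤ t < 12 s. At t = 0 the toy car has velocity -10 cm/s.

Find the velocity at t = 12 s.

Δv equals the area under the a-t graph; then v = v₀ + Δv.
0–4 s: 10 × 4 = 40 cm/s
4–10 s: 4 × 6 = 24 cm/s
10–12 s: -10 × 2 = -20 cm/s
Δv = 44 cm/s, so v(12) = -10 + (44) = 34 cm/s.

34 cm/s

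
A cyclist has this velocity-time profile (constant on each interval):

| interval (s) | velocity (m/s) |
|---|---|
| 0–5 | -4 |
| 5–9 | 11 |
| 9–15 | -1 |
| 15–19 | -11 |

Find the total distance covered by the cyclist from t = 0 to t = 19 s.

Total distance travelled is ∫|v| dt — sum the magnitudes of each area piece.
0–5 s: |-4| × 5 = 20 m
5–9 s: |11| × 4 = 44 m
9–15 s: |-1| × 6 = 6 m
15–19 s: |-11| × 4 = 44 m
Total distance = 114 m

114 m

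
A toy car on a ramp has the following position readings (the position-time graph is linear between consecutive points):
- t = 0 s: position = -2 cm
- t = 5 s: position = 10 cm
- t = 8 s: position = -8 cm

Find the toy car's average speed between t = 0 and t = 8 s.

Average speed = (total path length)/(elapsed time); on a piecewise-linear x-t graph the path length is Σ|Δx|.
0–5 s: |Δx| = |10 − -2| = 12 cm
5–8 s: |Δx| = |-8 − 10| = 18 cm
Total path = 30 cm; average speed = 30/8 = 3.75 cm/s.

3.75 cm/s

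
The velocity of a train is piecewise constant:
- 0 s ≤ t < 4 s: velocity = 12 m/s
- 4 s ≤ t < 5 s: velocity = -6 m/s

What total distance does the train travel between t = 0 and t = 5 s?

54 m

Total distance travelled is ∫|v| dt — sum the magnitudes of each area piece.
0–4 s: |12| × 4 = 48 m
4–5 s: |-6| × 1 = 6 m
Total distance = 54 m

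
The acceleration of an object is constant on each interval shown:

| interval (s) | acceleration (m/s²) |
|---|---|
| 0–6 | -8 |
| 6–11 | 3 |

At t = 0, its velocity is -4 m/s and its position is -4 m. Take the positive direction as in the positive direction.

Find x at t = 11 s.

On each constant-a segment, Δv = aΔt and Δx = v₀Δt + ½aΔt²; chain segment to segment.
0–6 s: v starts -4 m/s; Δx = -4·6 + ½·-8·6² = -168 m; v ends -52 m/s.
6–11 s: v starts -52 m/s; Δx = -52·5 + ½·3·5² = -222.5 m; v ends -37 m/s.
x(11) = -4 + Σ Δx = -394.5 m.

-394.5 m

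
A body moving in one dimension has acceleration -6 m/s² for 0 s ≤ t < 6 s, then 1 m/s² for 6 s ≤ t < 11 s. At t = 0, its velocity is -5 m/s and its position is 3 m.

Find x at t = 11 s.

On each constant-a segment, Δv = aΔt and Δx = v₀Δt + ½aΔt²; chain segment to segment.
0–6 s: v starts -5 m/s; Δx = -5·6 + ½·-6·6² = -138 m; v ends -41 m/s.
6–11 s: v starts -41 m/s; Δx = -41·5 + ½·1·5² = -192.5 m; v ends -36 m/s.
x(11) = 3 + Σ Δx = -327.5 m.

-327.5 m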